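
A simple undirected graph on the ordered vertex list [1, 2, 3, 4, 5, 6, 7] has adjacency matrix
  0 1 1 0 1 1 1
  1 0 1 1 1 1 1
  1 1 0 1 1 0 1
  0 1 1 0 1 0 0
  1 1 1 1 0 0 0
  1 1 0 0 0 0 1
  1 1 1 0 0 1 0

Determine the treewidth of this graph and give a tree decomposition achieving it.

Treewidth 3.
One such decomposition:
Bags: B1 = {1, 2, 3, 5}  B2 = {2, 3, 4, 5}  B3 = {1, 2, 3, 7}  B4 = {1, 2, 6, 7}
Tree: B1–B2, B1–B3, B3–B4

The largest bag has 4 vertices, giving width 3; this decomposition certifies tw(G) ≤ 3. For the lower bound, the 4 vertices {1, 2, 3, 5} are pairwise adjacent, and any tree decomposition puts a clique entirely inside one bag — forcing width ≥ 3. Combining the bounds, tw(G) = 3.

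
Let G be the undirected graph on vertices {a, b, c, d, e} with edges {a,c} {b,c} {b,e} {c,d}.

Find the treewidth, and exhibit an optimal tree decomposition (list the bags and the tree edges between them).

Treewidth 1.
One such decomposition:
Bags: B1 = {a, c}  B2 = {c, d}  B3 = {b, c}  B4 = {b, e}
Tree: B1–B2, B2–B3, B3–B4

The largest bag has 2 vertices, giving width 1; this decomposition certifies tw(G) ≤ 1. G has an edge, so its treewidth is at least 1. Therefore the treewidth is 1.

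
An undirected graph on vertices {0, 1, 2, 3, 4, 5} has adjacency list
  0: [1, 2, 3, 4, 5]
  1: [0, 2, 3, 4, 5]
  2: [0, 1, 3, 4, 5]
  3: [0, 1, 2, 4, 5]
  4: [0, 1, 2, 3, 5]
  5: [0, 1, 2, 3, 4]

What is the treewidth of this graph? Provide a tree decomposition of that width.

A single bag containing all 6 vertices is trivially a valid decomposition of width 5. Conversely, {0, 1, 2, 3, 4, 5} is a clique of size 6, and the vertices of any clique must share a bag in every tree decomposition; so some bag has ≥ 6 vertices and tw(G) ≥ 5. Hence tw(G) = 5 exactly.

Treewidth 5.
One such decomposition:
Bags: B1 = {0, 1, 2, 3, 4, 5}
Tree: (single bag)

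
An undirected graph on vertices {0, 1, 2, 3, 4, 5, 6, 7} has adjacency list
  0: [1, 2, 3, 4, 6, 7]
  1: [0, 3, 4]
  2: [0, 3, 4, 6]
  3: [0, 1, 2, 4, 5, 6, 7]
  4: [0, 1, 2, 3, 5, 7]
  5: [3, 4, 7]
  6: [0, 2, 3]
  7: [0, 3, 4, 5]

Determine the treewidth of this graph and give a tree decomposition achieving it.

Every bag has size at most 4, so the width is 4 − 1 = 3 and tw(G) ≤ 3. On the other hand G contains the 4-clique {0, 1, 3, 4}. A clique must lie in a single bag of any decomposition, so no decomposition can have width below 3. Combining the bounds, tw(G) = 3.

Treewidth 3.
One optimal decomposition is:
Bags: B1 = {0, 2, 3, 4}  B2 = {0, 3, 4, 7}  B3 = {0, 1, 3, 4}  B4 = {0, 2, 3, 6}  B5 = {3, 4, 5, 7}
Tree: B1–B2, B1–B3, B1–B4, B2–B5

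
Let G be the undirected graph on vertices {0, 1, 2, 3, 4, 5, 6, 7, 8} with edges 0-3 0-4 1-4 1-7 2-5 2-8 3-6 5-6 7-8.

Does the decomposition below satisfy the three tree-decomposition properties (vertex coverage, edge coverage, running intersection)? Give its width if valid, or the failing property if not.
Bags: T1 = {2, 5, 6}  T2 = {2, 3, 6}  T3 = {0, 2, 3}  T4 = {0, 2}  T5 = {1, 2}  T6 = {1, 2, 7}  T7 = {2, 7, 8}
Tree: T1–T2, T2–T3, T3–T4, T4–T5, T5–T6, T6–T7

A tree decomposition must satisfy three properties: every vertex lies in some bag; for every edge, both endpoints lie together in some bag; and for every vertex, the bags containing it form a connected subtree. Here vertex 4 appears in no bag, so the decomposition is invalid.

No — vertex 4 appears in no bag.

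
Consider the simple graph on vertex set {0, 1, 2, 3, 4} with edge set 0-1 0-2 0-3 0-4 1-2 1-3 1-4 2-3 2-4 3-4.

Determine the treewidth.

A width-4 tree decomposition is:
Bags: B1 = {0, 1, 2, 3, 4}
Tree: (single bag)
With just one bag of size 5, the width is 5 − 1 = 4, so tw(G) ≤ 4. On the other hand G contains the 5-clique {0, 1, 2, 3, 4}. A clique must lie in a single bag of any decomposition, so no decomposition can have width below 4. Hence tw(G) = 4 exactly.

4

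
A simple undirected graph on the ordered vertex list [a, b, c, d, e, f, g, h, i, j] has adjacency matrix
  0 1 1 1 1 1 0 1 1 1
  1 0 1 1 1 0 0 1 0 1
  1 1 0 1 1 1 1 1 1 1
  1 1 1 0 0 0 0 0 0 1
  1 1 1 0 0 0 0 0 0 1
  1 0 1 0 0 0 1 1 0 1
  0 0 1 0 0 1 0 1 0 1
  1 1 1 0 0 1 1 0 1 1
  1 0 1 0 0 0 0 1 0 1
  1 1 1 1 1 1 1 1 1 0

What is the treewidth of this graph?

A width-4 tree decomposition is:
Bags: B1 = {a, c, h, i, j}  B2 = {a, c, f, h, j}  B3 = {a, b, c, h, j}  B4 = {a, b, c, e, j}  B5 = {c, f, g, h, j}  B6 = {a, b, c, d, j}
Tree: B1–B2, B2–B3, B3–B4, B2–B5, B3–B6
Every bag has size at most 5, so the width is 5 − 1 = 4 and tw(G) ≤ 4. Conversely, {c, f, g, h, j} is a clique of size 5, and the vertices of any clique must share a bag in every tree decomposition; so some bag has ≥ 5 vertices and tw(G) ≥ 4. The upper and lower bounds meet at 4, so that is the treewidth.

4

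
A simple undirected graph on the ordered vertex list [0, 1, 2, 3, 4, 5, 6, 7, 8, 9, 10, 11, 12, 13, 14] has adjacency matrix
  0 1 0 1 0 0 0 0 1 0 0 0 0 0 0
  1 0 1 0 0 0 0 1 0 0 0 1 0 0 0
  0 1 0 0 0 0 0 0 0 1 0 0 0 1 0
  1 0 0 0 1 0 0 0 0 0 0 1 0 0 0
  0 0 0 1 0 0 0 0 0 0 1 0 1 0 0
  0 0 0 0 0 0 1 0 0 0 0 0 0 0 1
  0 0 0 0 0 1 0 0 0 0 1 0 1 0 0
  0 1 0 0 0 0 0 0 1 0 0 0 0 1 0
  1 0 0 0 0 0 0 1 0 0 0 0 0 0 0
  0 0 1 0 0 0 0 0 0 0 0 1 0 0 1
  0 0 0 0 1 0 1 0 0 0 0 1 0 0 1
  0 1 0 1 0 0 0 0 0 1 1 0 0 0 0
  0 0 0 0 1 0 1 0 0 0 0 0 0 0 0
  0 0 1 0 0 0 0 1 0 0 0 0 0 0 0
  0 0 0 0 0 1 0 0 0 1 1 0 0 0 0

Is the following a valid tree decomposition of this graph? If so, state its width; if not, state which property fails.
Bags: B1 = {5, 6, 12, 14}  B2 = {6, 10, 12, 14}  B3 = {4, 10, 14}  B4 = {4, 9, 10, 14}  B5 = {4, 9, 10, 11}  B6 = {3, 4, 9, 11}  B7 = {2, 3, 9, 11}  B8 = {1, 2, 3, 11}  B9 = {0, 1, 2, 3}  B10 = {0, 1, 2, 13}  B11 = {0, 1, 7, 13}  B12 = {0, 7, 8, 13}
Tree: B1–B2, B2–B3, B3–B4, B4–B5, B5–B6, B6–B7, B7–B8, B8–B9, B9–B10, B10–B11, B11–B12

A tree decomposition must satisfy three properties: every vertex lies in some bag; for every edge, both endpoints lie together in some bag; and for every vertex, the bags containing it form a connected subtree. Here edge (12,4) lies in no bag, so the decomposition is invalid.

No — edge (12,4) lies in no bag.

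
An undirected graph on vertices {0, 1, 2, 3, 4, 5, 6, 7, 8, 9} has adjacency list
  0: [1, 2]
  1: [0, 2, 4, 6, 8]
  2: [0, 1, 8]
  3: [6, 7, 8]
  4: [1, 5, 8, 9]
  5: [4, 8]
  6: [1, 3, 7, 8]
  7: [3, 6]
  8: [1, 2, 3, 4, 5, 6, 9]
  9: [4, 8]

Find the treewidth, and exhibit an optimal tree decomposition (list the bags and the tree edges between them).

Each bag holds 3 vertices, so the decomposition has width 2, which upper-bounds the treewidth. For the lower bound, the 3 vertices {0, 1, 2} are pairwise adjacent, and any tree decomposition puts a clique entirely inside one bag — forcing width ≥ 2. Combining the bounds, tw(G) = 2.

Treewidth 2.
One optimal decomposition is:
Bags: B1 = {0, 1, 2}  B2 = {1, 2, 8}  B3 = {1, 6, 8}  B4 = {1, 4, 8}  B5 = {4, 8, 9}  B6 = {3, 6, 8}  B7 = {3, 6, 7}  B8 = {4, 5, 8}
Tree: B1–B2, B2–B3, B2–B4, B4–B5, B3–B6, B6–B7, B4–B8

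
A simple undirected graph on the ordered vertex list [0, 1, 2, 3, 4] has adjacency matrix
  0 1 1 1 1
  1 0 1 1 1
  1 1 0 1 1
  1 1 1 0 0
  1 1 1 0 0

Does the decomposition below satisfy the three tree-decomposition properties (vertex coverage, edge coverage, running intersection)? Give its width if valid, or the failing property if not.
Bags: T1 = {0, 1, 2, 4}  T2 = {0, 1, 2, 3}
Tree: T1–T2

Yes; width 3.

Every vertex of G appears in some bag (union = {0, 1, 2, 3, 4}); every edge is covered by a bag; and for each vertex v the set of bags containing v is connected in the bag tree. The decomposition is therefore valid. The largest bag has 4 vertices, so the width is 3.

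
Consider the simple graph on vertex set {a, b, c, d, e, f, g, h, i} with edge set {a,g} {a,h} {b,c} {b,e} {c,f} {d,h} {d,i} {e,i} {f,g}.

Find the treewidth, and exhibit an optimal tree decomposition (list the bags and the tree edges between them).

Every bag has size at most 3, so the width is 3 − 1 = 2 and tw(G) ≤ 2. For the lower bound, G contains the cycle f–c–b–e–i–d–h–a–g–f, so G is not a forest; only forests have treewidth ≤ 1, hence tw(G) ≥ 2. Hence tw(G) = 2 exactly.

Treewidth 2.
One such decomposition:
Bags: B1 = {b, c, f}  B2 = {b, e, f}  B3 = {e, f, i}  B4 = {d, f, i}  B5 = {d, f, h}  B6 = {a, f, h}  B7 = {a, f, g}
Tree: B1–B2, B2–B3, B3–B4, B4–B5, B5–B6, B6–B7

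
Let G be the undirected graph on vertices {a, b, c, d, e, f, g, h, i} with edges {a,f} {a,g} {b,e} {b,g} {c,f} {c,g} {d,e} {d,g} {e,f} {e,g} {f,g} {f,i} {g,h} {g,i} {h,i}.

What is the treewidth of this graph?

2

A width-2 tree decomposition is:
Bags: B1 = {c, f, g}  B2 = {e, f, g}  B3 = {f, g, i}  B4 = {d, e, g}  B5 = {a, f, g}  B6 = {g, h, i}  B7 = {b, e, g}
Tree: B1–B2, B2–B3, B2–B4, B3–B5, B3–B6, B4–B7
Each bag holds 3 vertices, so the decomposition has width 2, which upper-bounds the treewidth. Conversely, {d, e, g} is a clique of size 3, and the vertices of any clique must share a bag in every tree decomposition; so some bag has ≥ 3 vertices and tw(G) ≥ 2. Therefore the treewidth is 2.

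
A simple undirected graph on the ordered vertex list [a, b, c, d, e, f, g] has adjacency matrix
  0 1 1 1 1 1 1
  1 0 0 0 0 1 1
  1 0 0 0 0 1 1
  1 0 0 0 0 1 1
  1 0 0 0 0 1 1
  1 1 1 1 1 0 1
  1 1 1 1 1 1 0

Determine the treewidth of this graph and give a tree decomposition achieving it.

Treewidth 3.
One optimal decomposition is:
Bags: B1 = {a, d, f, g}  B2 = {a, e, f, g}  B3 = {a, c, f, g}  B4 = {a, b, f, g}
Tree: B1–B2, B1–B3, B2–B4

The largest bag has 4 vertices, giving width 3; this decomposition certifies tw(G) ≤ 3. For the lower bound, the 4 vertices {a, d, f, g} are pairwise adjacent, and any tree decomposition puts a clique entirely inside one bag — forcing width ≥ 3. The upper and lower bounds meet at 3, so that is the treewidth.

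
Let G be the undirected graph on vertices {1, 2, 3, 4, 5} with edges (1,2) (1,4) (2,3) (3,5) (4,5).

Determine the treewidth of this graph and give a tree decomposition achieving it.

Each bag holds 3 vertices, so the decomposition has width 2, which upper-bounds the treewidth. Since 3–5–4–1–2–3 is a cycle in G, G is not acyclic. Forests are exactly the graphs of treewidth ≤ 1, so tw(G) ≥ 2. Combining the bounds, tw(G) = 2.

Treewidth 2.
Bags: B1 = {3, 4, 5}  B2 = {1, 3, 4}  B3 = {1, 2, 3}
Tree: B1–B2, B2–B3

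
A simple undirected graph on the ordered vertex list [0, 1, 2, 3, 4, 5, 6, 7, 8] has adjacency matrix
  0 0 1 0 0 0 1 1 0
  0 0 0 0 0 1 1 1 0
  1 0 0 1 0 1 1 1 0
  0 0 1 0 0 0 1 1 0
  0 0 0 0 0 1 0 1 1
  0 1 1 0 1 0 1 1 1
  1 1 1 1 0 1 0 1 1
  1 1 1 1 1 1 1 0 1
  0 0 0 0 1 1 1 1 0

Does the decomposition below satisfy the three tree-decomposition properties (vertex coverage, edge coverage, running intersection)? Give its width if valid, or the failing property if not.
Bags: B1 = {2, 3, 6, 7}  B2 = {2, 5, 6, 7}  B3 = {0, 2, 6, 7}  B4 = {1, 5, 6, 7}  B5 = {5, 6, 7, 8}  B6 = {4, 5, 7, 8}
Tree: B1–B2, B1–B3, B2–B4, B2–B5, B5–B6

Yes; width 3.

Vertex coverage: the bags together contain {0, 1, 2, 3, 4, 5, 6, 7, 8}, the full vertex set. Edge coverage: each edge of G has both endpoints in at least one bag. Running intersection: for every vertex, the bags containing it form a connected subtree. All three properties hold, so this is a valid tree decomposition of width max|bag| − 1 = 3, and hence tw(G) ≤ 3.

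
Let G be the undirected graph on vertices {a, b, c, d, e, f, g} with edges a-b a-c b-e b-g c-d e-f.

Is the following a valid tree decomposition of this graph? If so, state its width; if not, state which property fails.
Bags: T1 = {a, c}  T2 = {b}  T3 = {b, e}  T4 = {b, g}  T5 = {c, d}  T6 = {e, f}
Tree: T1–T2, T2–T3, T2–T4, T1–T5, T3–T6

A tree decomposition must satisfy three properties: every vertex lies in some bag; for every edge, both endpoints lie together in some bag; and for every vertex, the bags containing it form a connected subtree. Here edge (a,b) lies in no bag, so the decomposition is invalid.

No — edge (a,b) lies in no bag.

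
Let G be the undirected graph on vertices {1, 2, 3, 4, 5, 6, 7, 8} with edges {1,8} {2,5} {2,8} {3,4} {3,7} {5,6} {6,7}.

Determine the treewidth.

A width-1 tree decomposition is:
Bags: B1 = {3, 4}  B2 = {3, 7}  B3 = {6, 7}  B4 = {5, 6}  B5 = {2, 5}  B6 = {2, 8}  B7 = {1, 8}
Tree: B1–B2, B2–B3, B3–B4, B4–B5, B5–B6, B6–B7
The largest bag has 2 vertices, giving width 1; this decomposition certifies tw(G) ≤ 1. Since G has at least one edge (e.g. 4–3), it is not an edgeless graph, so tw(G) ≥ 1. Hence tw(G) = 1 exactly.

1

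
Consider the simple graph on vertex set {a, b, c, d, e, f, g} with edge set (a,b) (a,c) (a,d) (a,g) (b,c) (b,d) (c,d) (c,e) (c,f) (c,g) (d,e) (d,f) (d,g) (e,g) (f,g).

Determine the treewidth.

A width-3 tree decomposition is:
Bags: B1 = {c, d, f, g}  B2 = {c, d, e, g}  B3 = {a, c, d, g}  B4 = {a, b, c, d}
Tree: B1–B2, B1–B3, B3–B4
Each bag holds 4 vertices, so the decomposition has width 3, which upper-bounds the treewidth. On the other hand G contains the 4-clique {c, d, e, g}. A clique must lie in a single bag of any decomposition, so no decomposition can have width below 3. Therefore the treewidth is 3.

3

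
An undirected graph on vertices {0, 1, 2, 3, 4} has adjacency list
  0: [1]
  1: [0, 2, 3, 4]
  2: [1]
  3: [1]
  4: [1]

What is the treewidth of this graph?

A width-1 tree decomposition is:
Bags: B1 = {1, 2}  B2 = {0, 1}  B3 = {1, 3}  B4 = {1, 4}
Tree: B1–B2, B2–B3, B1–B4
The largest bag has 2 vertices, giving width 1; this decomposition certifies tw(G) ≤ 1. Since G has at least one edge (e.g. 2–1), it is not an edgeless graph, so tw(G) ≥ 1. Combining the bounds, tw(G) = 1.

1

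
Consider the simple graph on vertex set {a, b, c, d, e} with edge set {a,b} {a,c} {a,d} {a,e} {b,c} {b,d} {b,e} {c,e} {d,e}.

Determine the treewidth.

3

A width-3 tree decomposition is:
Bags: B1 = {a, b, d, e}  B2 = {a, b, c, e}
Tree: B1–B2
Every bag has size at most 4, so the width is 4 − 1 = 3 and tw(G) ≤ 3. On the other hand G contains the 4-clique {a, b, d, e}. A clique must lie in a single bag of any decomposition, so no decomposition can have width below 3. Combining the bounds, tw(G) = 3.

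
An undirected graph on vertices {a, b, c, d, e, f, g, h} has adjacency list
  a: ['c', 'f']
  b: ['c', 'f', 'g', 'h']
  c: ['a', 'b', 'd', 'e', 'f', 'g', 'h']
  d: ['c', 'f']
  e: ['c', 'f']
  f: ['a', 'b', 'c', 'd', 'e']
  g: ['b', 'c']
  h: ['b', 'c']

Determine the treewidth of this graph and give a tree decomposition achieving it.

The largest bag has 3 vertices, giving width 2; this decomposition certifies tw(G) ≤ 2. For the lower bound, the 3 vertices {b, c, g} are pairwise adjacent, and any tree decomposition puts a clique entirely inside one bag — forcing width ≥ 2. The upper and lower bounds meet at 2, so that is the treewidth.

Treewidth 2.
Bags: B1 = {b, c, f}  B2 = {c, e, f}  B3 = {a, c, f}  B4 = {b, c, h}  B5 = {b, c, g}  B6 = {c, d, f}
Tree: B1–B2, B1–B3, B1–B4, B4–B5, B2–B6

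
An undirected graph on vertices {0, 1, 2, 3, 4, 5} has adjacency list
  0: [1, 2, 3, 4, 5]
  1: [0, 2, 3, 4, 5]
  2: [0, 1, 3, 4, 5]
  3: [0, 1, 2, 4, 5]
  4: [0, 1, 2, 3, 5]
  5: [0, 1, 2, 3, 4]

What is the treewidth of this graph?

5

A width-5 tree decomposition is:
Bags: B1 = {0, 1, 2, 3, 4, 5}
Tree: (single bag)
A single bag containing all 6 vertices is trivially a valid decomposition of width 5. Conversely, {0, 1, 2, 3, 4, 5} is a clique of size 6, and the vertices of any clique must share a bag in every tree decomposition; so some bag has ≥ 6 vertices and tw(G) ≥ 5. Therefore the treewidth is 5.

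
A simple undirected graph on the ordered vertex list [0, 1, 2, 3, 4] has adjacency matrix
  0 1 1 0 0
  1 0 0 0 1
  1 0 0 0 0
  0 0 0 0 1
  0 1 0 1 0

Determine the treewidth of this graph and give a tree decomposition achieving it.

Treewidth 1.
One optimal decomposition is:
Bags: B1 = {1, 4}  B2 = {0, 1}  B3 = {0, 2}  B4 = {3, 4}
Tree: B1–B2, B2–B3, B1–B4

The largest bag has 2 vertices, giving width 1; this decomposition certifies tw(G) ≤ 1. Since G has at least one edge (e.g. 1–4), it is not an edgeless graph, so tw(G) ≥ 1. Therefore the treewidth is 1.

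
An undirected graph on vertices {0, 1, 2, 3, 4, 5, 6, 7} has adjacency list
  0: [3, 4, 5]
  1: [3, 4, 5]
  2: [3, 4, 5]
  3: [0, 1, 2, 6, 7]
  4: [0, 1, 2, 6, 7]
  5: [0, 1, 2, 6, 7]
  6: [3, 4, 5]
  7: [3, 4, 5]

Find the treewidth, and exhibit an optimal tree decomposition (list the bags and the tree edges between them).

Treewidth 3.
One such decomposition:
Bags: B1 = {2, 3, 4, 5}  B2 = {3, 4, 5, 6}  B3 = {0, 3, 4, 5}  B4 = {1, 3, 4, 5}  B5 = {3, 4, 5, 7}
Tree: B1–B2, B2–B3, B3–B4, B4–B5

The largest bag has 4 vertices, giving width 3; this decomposition certifies tw(G) ≤ 3. For the lower bound: the 4 vertex sets {2,4}, {3,6}, {5}, {0} are disjoint, each induces a connected subgraph, and every pair is joined by at least one edge of G. Contracting each set to a single vertex therefore yields K_{4} as a minor, and since treewidth is minor-monotone, tw(G) ≥ tw(K_{4}) = 3. Therefore the treewidth is 3.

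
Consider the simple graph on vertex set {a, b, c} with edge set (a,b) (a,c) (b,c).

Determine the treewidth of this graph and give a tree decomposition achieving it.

With just one bag of size 3, the width is 3 − 1 = 2, so tw(G) ≤ 2. For the lower bound, the 3 vertices {a, b, c} are pairwise adjacent, and any tree decomposition puts a clique entirely inside one bag — forcing width ≥ 2. Hence tw(G) = 2 exactly.

Treewidth 2.
One such decomposition:
Bags: B1 = {a, b, c}
Tree: (single bag)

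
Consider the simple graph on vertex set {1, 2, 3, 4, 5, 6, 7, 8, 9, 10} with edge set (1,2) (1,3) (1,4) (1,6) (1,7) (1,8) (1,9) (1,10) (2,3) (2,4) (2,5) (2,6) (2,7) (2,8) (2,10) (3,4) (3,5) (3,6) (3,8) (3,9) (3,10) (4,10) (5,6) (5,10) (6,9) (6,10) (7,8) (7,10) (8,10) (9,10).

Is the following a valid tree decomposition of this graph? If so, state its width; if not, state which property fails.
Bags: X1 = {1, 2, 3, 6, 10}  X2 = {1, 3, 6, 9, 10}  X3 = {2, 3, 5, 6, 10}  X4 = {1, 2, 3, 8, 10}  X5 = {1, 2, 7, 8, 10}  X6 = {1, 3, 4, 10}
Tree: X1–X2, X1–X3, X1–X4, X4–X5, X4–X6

A tree decomposition must satisfy three properties: every vertex lies in some bag; for every edge, both endpoints lie together in some bag; and for every vertex, the bags containing it form a connected subtree. Here edge (2,4) lies in no bag, so the decomposition is invalid.

No — edge (2,4) lies in no bag.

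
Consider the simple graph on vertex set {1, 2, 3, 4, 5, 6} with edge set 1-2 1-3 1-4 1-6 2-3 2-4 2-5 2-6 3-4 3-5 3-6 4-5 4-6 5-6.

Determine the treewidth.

A width-4 tree decomposition is:
Bags: B1 = {2, 3, 4, 5, 6}  B2 = {1, 2, 3, 4, 6}
Tree: B1–B2
Each bag holds 5 vertices, so the decomposition has width 4, which upper-bounds the treewidth. Conversely, {1, 2, 3, 4, 6} is a clique of size 5, and the vertices of any clique must share a bag in every tree decomposition; so some bag has ≥ 5 vertices and tw(G) ≥ 4. Therefore the treewidth is 4.

4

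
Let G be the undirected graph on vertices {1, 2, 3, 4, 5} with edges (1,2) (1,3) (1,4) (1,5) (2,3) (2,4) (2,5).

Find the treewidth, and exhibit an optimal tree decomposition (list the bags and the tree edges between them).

The largest bag has 3 vertices, giving width 2; this decomposition certifies tw(G) ≤ 2. Conversely, {1, 2, 3} is a clique of size 3, and the vertices of any clique must share a bag in every tree decomposition; so some bag has ≥ 3 vertices and tw(G) ≥ 2. Hence tw(G) = 2 exactly.

Treewidth 2.
Bags: B1 = {1, 2, 4}  B2 = {1, 2, 5}  B3 = {1, 2, 3}
Tree: B1–B2, B1–B3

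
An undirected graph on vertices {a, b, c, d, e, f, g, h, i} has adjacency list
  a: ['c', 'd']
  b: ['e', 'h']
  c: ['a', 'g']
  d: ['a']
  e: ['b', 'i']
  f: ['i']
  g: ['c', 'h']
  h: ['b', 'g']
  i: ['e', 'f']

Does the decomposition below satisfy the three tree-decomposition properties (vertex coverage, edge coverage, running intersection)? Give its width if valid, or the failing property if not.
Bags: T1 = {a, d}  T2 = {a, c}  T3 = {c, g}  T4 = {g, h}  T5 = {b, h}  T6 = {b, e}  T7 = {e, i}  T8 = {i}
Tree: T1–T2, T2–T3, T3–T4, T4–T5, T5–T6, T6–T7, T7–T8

No — vertex f appears in no bag.

A tree decomposition must satisfy three properties: every vertex lies in some bag; for every edge, both endpoints lie together in some bag; and for every vertex, the bags containing it form a connected subtree. Here vertex f appears in no bag, so the decomposition is invalid.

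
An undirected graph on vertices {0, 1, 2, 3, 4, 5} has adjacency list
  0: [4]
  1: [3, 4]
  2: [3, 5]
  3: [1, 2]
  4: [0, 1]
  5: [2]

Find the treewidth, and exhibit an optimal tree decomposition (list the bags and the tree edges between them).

Each bag holds 2 vertices, so the decomposition has width 1, which upper-bounds the treewidth. Since G has at least one edge (e.g. 5–2), it is not an edgeless graph, so tw(G) ≥ 1. Therefore the treewidth is 1.

Treewidth 1.
Bags: B1 = {2, 5}  B2 = {2, 3}  B3 = {1, 3}  B4 = {1, 4}  B5 = {0, 4}
Tree: B1–B2, B2–B3, B3–B4, B4–B5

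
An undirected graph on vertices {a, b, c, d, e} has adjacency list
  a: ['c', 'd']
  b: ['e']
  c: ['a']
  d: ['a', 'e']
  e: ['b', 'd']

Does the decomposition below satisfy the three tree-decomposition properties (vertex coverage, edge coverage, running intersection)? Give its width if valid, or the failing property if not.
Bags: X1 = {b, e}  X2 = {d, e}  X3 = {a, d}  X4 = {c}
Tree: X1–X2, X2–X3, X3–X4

No — edge (a,c) lies in no bag.

A tree decomposition must satisfy three properties: every vertex lies in some bag; for every edge, both endpoints lie together in some bag; and for every vertex, the bags containing it form a connected subtree. Here edge (a,c) lies in no bag, so the decomposition is invalid.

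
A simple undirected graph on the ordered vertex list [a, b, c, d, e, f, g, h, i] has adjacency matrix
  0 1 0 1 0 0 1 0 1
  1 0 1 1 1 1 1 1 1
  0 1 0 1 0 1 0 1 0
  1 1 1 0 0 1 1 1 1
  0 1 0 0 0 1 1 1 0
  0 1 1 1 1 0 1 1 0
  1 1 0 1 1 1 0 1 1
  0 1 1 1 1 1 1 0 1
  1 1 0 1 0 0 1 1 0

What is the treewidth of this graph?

4

A width-4 tree decomposition is:
Bags: B1 = {b, d, g, h, i}  B2 = {b, d, f, g, h}  B3 = {b, c, d, f, h}  B4 = {b, e, f, g, h}  B5 = {a, b, d, g, i}
Tree: B1–B2, B2–B3, B2–B4, B1–B5
The largest bag has 5 vertices, giving width 4; this decomposition certifies tw(G) ≤ 4. On the other hand G contains the 5-clique {b, d, f, g, h}. A clique must lie in a single bag of any decomposition, so no decomposition can have width below 4. Hence tw(G) = 4 exactly.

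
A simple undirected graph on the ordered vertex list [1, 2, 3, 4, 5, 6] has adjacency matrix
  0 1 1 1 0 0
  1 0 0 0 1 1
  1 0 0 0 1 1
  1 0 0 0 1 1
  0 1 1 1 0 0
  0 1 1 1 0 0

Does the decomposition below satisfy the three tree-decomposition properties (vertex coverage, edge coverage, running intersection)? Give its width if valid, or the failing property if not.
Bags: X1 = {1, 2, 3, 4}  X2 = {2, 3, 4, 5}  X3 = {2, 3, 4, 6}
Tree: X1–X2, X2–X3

Yes; width 3.

Every vertex of G appears in some bag (union = {1, 2, 3, 4, 5, 6}); every edge is covered by a bag; and for each vertex v the set of bags containing v is connected in the bag tree. The decomposition is therefore valid. The largest bag has 4 vertices, so the width is 3.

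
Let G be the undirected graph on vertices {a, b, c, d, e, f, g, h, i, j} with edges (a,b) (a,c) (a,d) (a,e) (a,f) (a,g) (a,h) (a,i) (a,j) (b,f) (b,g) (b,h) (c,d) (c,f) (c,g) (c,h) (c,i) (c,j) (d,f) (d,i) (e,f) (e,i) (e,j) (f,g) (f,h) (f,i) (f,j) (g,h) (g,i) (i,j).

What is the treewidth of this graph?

4

A width-4 tree decomposition is:
Bags: B1 = {a, c, f, i, j}  B2 = {a, e, f, i, j}  B3 = {a, c, d, f, i}  B4 = {a, c, f, g, i}  B5 = {a, c, f, g, h}  B6 = {a, b, f, g, h}
Tree: B1–B2, B1–B3, B3–B4, B4–B5, B5–B6
Every bag has size at most 5, so the width is 5 − 1 = 4 and tw(G) ≤ 4. For the lower bound, the 5 vertices {a, c, f, g, h} are pairwise adjacent, and any tree decomposition puts a clique entirely inside one bag — forcing width ≥ 4. Therefore the treewidth is 4.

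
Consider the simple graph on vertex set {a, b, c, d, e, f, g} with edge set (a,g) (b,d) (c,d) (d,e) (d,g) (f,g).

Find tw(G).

1

A width-1 tree decomposition is:
Bags: B1 = {f, g}  B2 = {d, g}  B3 = {d, e}  B4 = {c, d}  B5 = {a, g}  B6 = {b, d}
Tree: B1–B2, B2–B3, B2–B4, B1–B5, B3–B6
Each bag holds 2 vertices, so the decomposition has width 1, which upper-bounds the treewidth. Since G has at least one edge (e.g. f–g), it is not an edgeless graph, so tw(G) ≥ 1. Hence tw(G) = 1 exactly.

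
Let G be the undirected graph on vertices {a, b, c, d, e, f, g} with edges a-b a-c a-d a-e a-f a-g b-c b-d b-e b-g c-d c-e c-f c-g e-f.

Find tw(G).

A width-3 tree decomposition is:
Bags: B1 = {a, b, c, d}  B2 = {a, b, c, e}  B3 = {a, b, c, g}  B4 = {a, c, e, f}
Tree: B1–B2, B2–B3, B2–B4
Each bag holds 4 vertices, so the decomposition has width 3, which upper-bounds the treewidth. On the other hand G contains the 4-clique {a, c, e, f}. A clique must lie in a single bag of any decomposition, so no decomposition can have width below 3. The upper and lower bounds meet at 3, so that is the treewidth.

3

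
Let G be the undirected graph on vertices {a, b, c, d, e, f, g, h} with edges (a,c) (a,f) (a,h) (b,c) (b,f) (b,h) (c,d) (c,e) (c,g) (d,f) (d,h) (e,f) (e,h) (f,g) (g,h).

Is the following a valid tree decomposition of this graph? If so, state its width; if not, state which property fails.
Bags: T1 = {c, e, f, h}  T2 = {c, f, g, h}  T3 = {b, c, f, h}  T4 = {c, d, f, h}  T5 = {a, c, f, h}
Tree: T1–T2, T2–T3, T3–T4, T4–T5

Vertex coverage: the bags together contain {a, b, c, d, e, f, g, h}, the full vertex set. Edge coverage: each edge of G has both endpoints in at least one bag. Running intersection: for every vertex, the bags containing it form a connected subtree. All three properties hold, so this is a valid tree decomposition of width max|bag| − 1 = 3, and hence tw(G) ≤ 3.

Yes; width 3.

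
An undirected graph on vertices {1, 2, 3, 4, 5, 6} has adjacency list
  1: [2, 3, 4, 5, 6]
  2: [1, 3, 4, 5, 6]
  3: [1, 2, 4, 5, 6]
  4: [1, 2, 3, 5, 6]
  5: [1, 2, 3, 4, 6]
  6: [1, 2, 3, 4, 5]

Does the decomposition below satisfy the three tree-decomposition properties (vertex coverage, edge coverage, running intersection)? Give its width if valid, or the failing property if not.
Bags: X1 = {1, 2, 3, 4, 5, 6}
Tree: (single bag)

Yes; width 5.

Every vertex of G appears in some bag (union = {1, 2, 3, 4, 5, 6}); every edge is covered by a bag; and for each vertex v the set of bags containing v is connected in the bag tree. The decomposition is therefore valid. The largest bag has 6 vertices, so the width is 5.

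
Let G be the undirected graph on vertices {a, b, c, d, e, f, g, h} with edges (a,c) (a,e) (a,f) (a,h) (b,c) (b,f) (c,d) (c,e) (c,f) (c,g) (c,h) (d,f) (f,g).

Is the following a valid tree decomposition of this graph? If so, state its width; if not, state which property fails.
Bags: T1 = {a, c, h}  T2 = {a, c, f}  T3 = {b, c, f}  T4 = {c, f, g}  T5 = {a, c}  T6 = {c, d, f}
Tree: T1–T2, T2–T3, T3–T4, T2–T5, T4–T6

No — vertex e appears in no bag.

A tree decomposition must satisfy three properties: every vertex lies in some bag; for every edge, both endpoints lie together in some bag; and for every vertex, the bags containing it form a connected subtree. Here vertex e appears in no bag, so the decomposition is invalid.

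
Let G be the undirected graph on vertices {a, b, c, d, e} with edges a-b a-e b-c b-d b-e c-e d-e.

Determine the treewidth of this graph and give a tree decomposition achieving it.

Treewidth 2.
Bags: B1 = {b, c, e}  B2 = {b, d, e}  B3 = {a, b, e}
Tree: B1–B2, B2–B3

The largest bag has 3 vertices, giving width 2; this decomposition certifies tw(G) ≤ 2. On the other hand G contains the 3-clique {b, d, e}. A clique must lie in a single bag of any decomposition, so no decomposition can have width below 2. Therefore the treewidth is 2.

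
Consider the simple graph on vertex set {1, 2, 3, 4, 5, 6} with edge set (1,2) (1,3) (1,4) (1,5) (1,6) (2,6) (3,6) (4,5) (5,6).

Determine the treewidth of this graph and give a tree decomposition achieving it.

The largest bag has 3 vertices, giving width 2; this decomposition certifies tw(G) ≤ 2. For the lower bound, the 3 vertices {1, 4, 5} are pairwise adjacent, and any tree decomposition puts a clique entirely inside one bag — forcing width ≥ 2. Combining the bounds, tw(G) = 2.

Treewidth 2.
One optimal decomposition is:
Bags: B1 = {1, 5, 6}  B2 = {1, 3, 6}  B3 = {1, 2, 6}  B4 = {1, 4, 5}
Tree: B1–B2, B1–B3, B1–B4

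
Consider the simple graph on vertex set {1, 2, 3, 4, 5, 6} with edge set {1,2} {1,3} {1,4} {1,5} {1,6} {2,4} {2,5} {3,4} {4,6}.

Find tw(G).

2

A width-2 tree decomposition is:
Bags: B1 = {1, 4, 6}  B2 = {1, 2, 4}  B3 = {1, 2, 5}  B4 = {1, 3, 4}
Tree: B1–B2, B2–B3, B2–B4
Each bag holds 3 vertices, so the decomposition has width 2, which upper-bounds the treewidth. For the lower bound, the 3 vertices {1, 2, 4} are pairwise adjacent, and any tree decomposition puts a clique entirely inside one bag — forcing width ≥ 2. Hence tw(G) = 2 exactly.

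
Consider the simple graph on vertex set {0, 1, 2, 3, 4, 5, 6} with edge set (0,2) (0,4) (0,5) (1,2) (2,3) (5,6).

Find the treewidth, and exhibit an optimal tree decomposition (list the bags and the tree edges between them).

The largest bag has 2 vertices, giving width 1; this decomposition certifies tw(G) ≤ 1. G has an edge, so its treewidth is at least 1. Therefore the treewidth is 1.

Treewidth 1.
Bags: B1 = {0, 2}  B2 = {1, 2}  B3 = {0, 4}  B4 = {2, 3}  B5 = {0, 5}  B6 = {5, 6}
Tree: B1–B2, B1–B3, B1–B4, B1–B5, B5–B6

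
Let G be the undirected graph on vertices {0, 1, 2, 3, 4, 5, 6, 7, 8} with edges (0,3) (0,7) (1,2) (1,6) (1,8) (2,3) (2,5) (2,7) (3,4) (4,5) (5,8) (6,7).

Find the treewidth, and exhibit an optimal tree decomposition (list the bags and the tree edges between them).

The largest bag has 4 vertices, giving width 3; this decomposition certifies tw(G) ≤ 3. For the lower bound: the 4 vertex sets {1,6,8}, {7}, {2}, {0,3,4,5} are disjoint, each induces a connected subgraph, and every pair is joined by at least one edge of G. Contracting each set to a single vertex therefore yields K_{4} as a minor, and since treewidth is minor-monotone, tw(G) ≥ tw(K_{4}) = 3. Combining the bounds, tw(G) = 3.

Treewidth 3.
Bags: B1 = {1, 6, 7, 8}  B2 = {1, 2, 7, 8}  B3 = {2, 5, 7, 8}  B4 = {0, 2, 5, 7}  B5 = {0, 2, 3, 5}  B6 = {0, 3, 4, 5}
Tree: B1–B2, B2–B3, B3–B4, B4–B5, B5–B6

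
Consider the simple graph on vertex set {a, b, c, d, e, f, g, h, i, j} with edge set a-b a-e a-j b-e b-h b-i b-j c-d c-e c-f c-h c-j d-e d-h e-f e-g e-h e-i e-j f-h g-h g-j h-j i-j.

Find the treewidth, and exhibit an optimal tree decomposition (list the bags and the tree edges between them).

Every bag has size at most 4, so the width is 4 − 1 = 3 and tw(G) ≤ 3. For the lower bound, the 4 vertices {e, g, h, j} are pairwise adjacent, and any tree decomposition puts a clique entirely inside one bag — forcing width ≥ 3. The upper and lower bounds meet at 3, so that is the treewidth.

Treewidth 3.
One optimal decomposition is:
Bags: B1 = {c, e, h, j}  B2 = {b, e, h, j}  B3 = {a, b, e, j}  B4 = {c, e, f, h}  B5 = {e, g, h, j}  B6 = {b, e, i, j}  B7 = {c, d, e, h}
Tree: B1–B2, B2–B3, B1–B4, B2–B5, B3–B6, B1–B7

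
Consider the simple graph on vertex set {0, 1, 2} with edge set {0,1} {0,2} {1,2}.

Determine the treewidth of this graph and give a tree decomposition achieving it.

Treewidth 2.
One optimal decomposition is:
Bags: B1 = {0, 1, 2}
Tree: (single bag)

A single bag containing all 3 vertices is trivially a valid decomposition of width 2. On the other hand G contains the 3-clique {0, 1, 2}. A clique must lie in a single bag of any decomposition, so no decomposition can have width below 2. Therefore the treewidth is 2.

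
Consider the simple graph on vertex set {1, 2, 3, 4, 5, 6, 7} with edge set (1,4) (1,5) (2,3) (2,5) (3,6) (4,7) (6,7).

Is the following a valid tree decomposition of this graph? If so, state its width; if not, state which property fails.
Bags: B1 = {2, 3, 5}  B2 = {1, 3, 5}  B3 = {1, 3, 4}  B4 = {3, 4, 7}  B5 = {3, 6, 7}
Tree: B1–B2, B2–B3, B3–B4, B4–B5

Checking the three conditions: (i) the bags cover all of {1, 2, 3, 4, 5, 6, 7}; (ii) for each edge, some bag contains both endpoints; (iii) the bags containing any fixed vertex form a subtree. All hold, so the decomposition is valid with width 3 − 1 = 2.

Yes; width 2.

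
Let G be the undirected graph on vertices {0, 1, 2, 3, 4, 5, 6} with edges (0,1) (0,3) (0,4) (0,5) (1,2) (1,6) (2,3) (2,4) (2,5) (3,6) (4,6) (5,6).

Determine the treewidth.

3

A width-3 tree decomposition is:
Bags: B1 = {0, 1, 2, 6}  B2 = {0, 2, 5, 6}  B3 = {0, 2, 3, 6}  B4 = {0, 2, 4, 6}
Tree: B1–B2, B2–B3, B3–B4
Every bag has size at most 4, so the width is 4 − 1 = 3 and tw(G) ≤ 3. For the lower bound: the 4 vertex sets {1,2}, {0,5}, {6}, {3} are disjoint, each induces a connected subgraph, and every pair is joined by at least one edge of G. Contracting each set to a single vertex therefore yields K_{4} as a minor, and since treewidth is minor-monotone, tw(G) ≥ tw(K_{4}) = 3. Therefore the treewidth is 3.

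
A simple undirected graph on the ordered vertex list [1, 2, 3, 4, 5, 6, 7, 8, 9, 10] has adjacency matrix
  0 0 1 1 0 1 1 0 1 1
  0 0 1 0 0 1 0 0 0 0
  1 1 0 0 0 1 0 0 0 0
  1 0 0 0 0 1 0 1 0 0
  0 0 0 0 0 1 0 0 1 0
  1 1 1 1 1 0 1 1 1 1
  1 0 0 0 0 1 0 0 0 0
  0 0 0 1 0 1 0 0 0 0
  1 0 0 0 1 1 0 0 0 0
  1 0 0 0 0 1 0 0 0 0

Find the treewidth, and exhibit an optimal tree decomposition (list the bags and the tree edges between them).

Treewidth 2.
One such decomposition:
Bags: B1 = {1, 4, 6}  B2 = {1, 3, 6}  B3 = {1, 6, 10}  B4 = {1, 6, 9}  B5 = {4, 6, 8}  B6 = {5, 6, 9}  B7 = {1, 6, 7}  B8 = {2, 3, 6}
Tree: B1–B2, B2–B3, B1–B4, B1–B5, B4–B6, B1–B7, B2–B8

Each bag holds 3 vertices, so the decomposition has width 2, which upper-bounds the treewidth. Conversely, {4, 6, 8} is a clique of size 3, and the vertices of any clique must share a bag in every tree decomposition; so some bag has ≥ 3 vertices and tw(G) ≥ 2. Therefore the treewidth is 2.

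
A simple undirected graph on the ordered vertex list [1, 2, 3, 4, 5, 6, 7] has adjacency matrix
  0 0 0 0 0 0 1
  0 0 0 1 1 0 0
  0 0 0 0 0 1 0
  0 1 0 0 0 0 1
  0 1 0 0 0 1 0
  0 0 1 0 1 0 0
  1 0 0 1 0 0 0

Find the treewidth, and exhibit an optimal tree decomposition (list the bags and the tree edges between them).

Every bag has size at most 2, so the width is 2 − 1 = 1 and tw(G) ≤ 1. Any graph with an edge has treewidth ≥ 1, and G has the edge 1–7. The upper and lower bounds meet at 1, so that is the treewidth.

Treewidth 1.
One such decomposition:
Bags: B1 = {1, 7}  B2 = {4, 7}  B3 = {2, 4}  B4 = {2, 5}  B5 = {5, 6}  B6 = {3, 6}
Tree: B1–B2, B2–B3, B3–B4, B4–B5, B5–B6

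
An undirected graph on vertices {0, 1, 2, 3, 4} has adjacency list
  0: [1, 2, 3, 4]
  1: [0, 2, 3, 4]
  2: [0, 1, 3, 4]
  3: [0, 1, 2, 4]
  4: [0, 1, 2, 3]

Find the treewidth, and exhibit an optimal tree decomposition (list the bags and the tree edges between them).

With just one bag of size 5, the width is 5 − 1 = 4, so tw(G) ≤ 4. On the other hand G contains the 5-clique {0, 1, 2, 3, 4}. A clique must lie in a single bag of any decomposition, so no decomposition can have width below 4. Therefore the treewidth is 4.

Treewidth 4.
Bags: B1 = {0, 1, 2, 3, 4}
Tree: (single bag)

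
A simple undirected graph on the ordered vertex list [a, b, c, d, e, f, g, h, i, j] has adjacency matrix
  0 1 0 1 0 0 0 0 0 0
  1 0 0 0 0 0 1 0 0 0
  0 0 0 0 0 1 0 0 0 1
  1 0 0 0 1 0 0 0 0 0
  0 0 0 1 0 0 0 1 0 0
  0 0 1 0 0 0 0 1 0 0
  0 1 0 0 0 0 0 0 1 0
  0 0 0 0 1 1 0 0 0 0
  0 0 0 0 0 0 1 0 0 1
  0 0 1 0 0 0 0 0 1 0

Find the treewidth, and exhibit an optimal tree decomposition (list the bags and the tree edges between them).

Every bag has size at most 3, so the width is 3 − 1 = 2 and tw(G) ≤ 2. For the lower bound, G contains the cycle d–e–h–f–c–j–i–g–b–a–d, so G is not a forest; only forests have treewidth ≤ 1, hence tw(G) ≥ 2. Hence tw(G) = 2 exactly.

Treewidth 2.
One such decomposition:
Bags: B1 = {d, e, h}  B2 = {d, f, h}  B3 = {c, d, f}  B4 = {c, d, j}  B5 = {d, i, j}  B6 = {d, g, i}  B7 = {b, d, g}  B8 = {a, b, d}
Tree: B1–B2, B2–B3, B3–B4, B4–B5, B5–B6, B6–B7, B7–B8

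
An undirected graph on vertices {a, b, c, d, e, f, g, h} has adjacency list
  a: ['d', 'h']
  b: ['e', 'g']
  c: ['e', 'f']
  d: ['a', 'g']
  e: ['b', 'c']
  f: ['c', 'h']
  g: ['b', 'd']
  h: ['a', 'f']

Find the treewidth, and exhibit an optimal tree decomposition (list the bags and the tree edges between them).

Each bag holds 3 vertices, so the decomposition has width 2, which upper-bounds the treewidth. Since f–c–e–b–g–d–a–h–f is a cycle in G, G is not acyclic. Forests are exactly the graphs of treewidth ≤ 1, so tw(G) ≥ 2. Therefore the treewidth is 2.

Treewidth 2.
One such decomposition:
Bags: B1 = {c, e, f}  B2 = {b, e, f}  B3 = {b, f, g}  B4 = {d, f, g}  B5 = {a, d, f}  B6 = {a, f, h}
Tree: B1–B2, B2–B3, B3–B4, B4–B5, B5–B6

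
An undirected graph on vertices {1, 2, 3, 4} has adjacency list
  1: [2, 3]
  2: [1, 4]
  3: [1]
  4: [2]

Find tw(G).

A width-1 tree decomposition is:
Bags: B1 = {1, 3}  B2 = {1, 2}  B3 = {2, 4}
Tree: B1–B2, B2–B3
The largest bag has 2 vertices, giving width 1; this decomposition certifies tw(G) ≤ 1. Since G has at least one edge (e.g. 3–1), it is not an edgeless graph, so tw(G) ≥ 1. The upper and lower bounds meet at 1, so that is the treewidth.

1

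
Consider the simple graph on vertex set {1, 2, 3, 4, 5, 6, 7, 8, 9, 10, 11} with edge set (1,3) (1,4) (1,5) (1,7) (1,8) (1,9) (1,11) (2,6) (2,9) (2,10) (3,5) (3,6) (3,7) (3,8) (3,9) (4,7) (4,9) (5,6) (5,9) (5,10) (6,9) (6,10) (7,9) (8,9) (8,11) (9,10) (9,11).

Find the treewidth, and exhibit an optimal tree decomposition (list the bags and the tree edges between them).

Treewidth 3.
One such decomposition:
Bags: B1 = {3, 5, 6, 9}  B2 = {1, 3, 5, 9}  B3 = {1, 3, 8, 9}  B4 = {5, 6, 9, 10}  B5 = {1, 3, 7, 9}  B6 = {2, 6, 9, 10}  B7 = {1, 4, 7, 9}  B8 = {1, 8, 9, 11}
Tree: B1–B2, B2–B3, B1–B4, B3–B5, B4–B6, B5–B7, B3–B8

Every bag has size at most 4, so the width is 4 − 1 = 3 and tw(G) ≤ 3. On the other hand G contains the 4-clique {1, 8, 9, 11}. A clique must lie in a single bag of any decomposition, so no decomposition can have width below 3. Hence tw(G) = 3 exactly.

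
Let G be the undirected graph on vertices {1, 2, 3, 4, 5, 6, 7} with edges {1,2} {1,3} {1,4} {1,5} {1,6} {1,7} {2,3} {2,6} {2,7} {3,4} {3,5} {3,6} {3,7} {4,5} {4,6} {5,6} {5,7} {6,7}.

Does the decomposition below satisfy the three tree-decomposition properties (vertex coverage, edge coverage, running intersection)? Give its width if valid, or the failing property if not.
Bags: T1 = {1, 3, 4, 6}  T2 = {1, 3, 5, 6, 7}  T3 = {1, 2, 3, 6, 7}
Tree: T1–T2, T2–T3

A tree decomposition must satisfy three properties: every vertex lies in some bag; for every edge, both endpoints lie together in some bag; and for every vertex, the bags containing it form a connected subtree. Here edge (5,4) lies in no bag, so the decomposition is invalid.

No — edge (5,4) lies in no bag.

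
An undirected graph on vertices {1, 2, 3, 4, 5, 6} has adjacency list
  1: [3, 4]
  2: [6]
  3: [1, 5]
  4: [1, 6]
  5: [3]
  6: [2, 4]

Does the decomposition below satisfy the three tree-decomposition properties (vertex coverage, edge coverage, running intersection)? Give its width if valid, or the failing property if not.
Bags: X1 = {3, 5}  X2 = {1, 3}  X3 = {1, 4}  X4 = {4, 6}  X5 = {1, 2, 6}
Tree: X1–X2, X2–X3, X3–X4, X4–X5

No — bags containing vertex 1 are not connected in the tree.

A tree decomposition must satisfy three properties: every vertex lies in some bag; for every edge, both endpoints lie together in some bag; and for every vertex, the bags containing it form a connected subtree. Here bags containing vertex 1 are not connected in the tree, so the decomposition is invalid.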